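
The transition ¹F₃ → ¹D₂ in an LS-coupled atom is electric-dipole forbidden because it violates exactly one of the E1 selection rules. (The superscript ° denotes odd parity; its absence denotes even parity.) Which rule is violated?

Initial level: S=0, L=3, J=3, parity even. Final level: S=0, L=2, J=2, parity even.
Parity must change: even → even — violated.
ΔL = 0, ±1 (not L=0↔0): L: 3 → 2, ΔL = -1 — satisfied.
ΔJ = 0, ±1 (not J=0↔0): J: 3 → 2, ΔJ = -1 — satisfied.
ΔS = 0: S: 0 → 0 — satisfied.

parity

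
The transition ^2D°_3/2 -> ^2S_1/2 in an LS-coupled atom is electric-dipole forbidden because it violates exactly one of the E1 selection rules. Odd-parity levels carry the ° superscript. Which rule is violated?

the ΔL = 0, ±1 rule

Initial level: S=1/2, L=2, J=3/2, parity odd. Final level: S=1/2, L=0, J=1/2, parity even.
Parity must change: odd → even — satisfied.
ΔS = 0: S: 1/2 → 1/2 — satisfied.
ΔL = 0, ±1 (not L=0↔0): L: 2 → 0, ΔL = -2 — violated.
ΔJ = 0, ±1 (not J=0↔0): J: 3/2 → 1/2, ΔJ = -1 — satisfied.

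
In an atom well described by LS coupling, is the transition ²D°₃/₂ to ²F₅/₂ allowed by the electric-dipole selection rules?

allowed

Reading off the term symbols: S 1/2→1/2, L 2→3, J 3/2→5/2, parity odd→even.
Parity must change: odd → even — ✓.
ΔS = 0: S: 1/2 → 1/2 — ✓.
ΔL = 0, ±1 (not L=0↔0): L: 2 → 3, ΔL = +1 — ✓.
ΔJ = 0, ±1 (not J=0↔0): J: 3/2 → 5/2, ΔJ = +1 — ✓.
All four E1 rules are satisfied.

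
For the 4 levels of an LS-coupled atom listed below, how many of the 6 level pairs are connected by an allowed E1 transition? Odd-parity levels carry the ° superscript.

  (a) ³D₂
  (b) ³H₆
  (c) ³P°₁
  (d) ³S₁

(a)–(b): forbidden (parity, ΔL, ΔJ).
(a)–(c): allowed.
(a)–(d): forbidden (parity, ΔL).
(b)–(c): forbidden (ΔL, ΔJ).
(b)–(d): forbidden (parity, ΔL, ΔJ).
(c)–(d): allowed.
Allowed pairs: 2 of 6.

2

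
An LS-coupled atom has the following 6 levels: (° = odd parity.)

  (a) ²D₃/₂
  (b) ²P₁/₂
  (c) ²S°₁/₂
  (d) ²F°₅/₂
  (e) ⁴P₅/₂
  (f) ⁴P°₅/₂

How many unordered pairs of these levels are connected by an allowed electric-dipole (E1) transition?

(a)–(b): forbidden (parity).
(a)–(c): forbidden (ΔL).
(a)–(d): allowed.
(a)–(e): forbidden (parity, ΔS).
(a)–(f): forbidden (ΔS).
(b)–(c): allowed.
(b)–(d): forbidden (ΔL, ΔJ).
(b)–(e): forbidden (parity, ΔS, ΔJ).
(b)–(f): forbidden (ΔS, ΔJ).
(c)–(d): forbidden (parity, ΔL, ΔJ).
(c)–(e): forbidden (ΔS, ΔJ).
(c)–(f): forbidden (parity, ΔS, ΔJ).
(d)–(e): forbidden (ΔS, ΔL).
(d)–(f): forbidden (parity, ΔS, ΔL).
(e)–(f): allowed.
Allowed pairs: 3 of 15.

3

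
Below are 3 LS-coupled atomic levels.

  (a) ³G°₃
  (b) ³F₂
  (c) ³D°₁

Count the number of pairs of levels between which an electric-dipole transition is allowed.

(a)–(b): allowed.
(a)–(c): forbidden (parity, ΔL, ΔJ).
(b)–(c): allowed.
Allowed pairs: 2 of 3.

2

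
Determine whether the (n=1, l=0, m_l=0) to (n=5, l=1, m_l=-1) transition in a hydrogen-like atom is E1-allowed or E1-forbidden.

allowed

l: 0 → 1 (Δl = +1). Δl = ±1 passes.
Δm_l = -1 − (0) = -1. E1 requires Δm_l = 0, ±1: passes.
All E1 selection rules are satisfied.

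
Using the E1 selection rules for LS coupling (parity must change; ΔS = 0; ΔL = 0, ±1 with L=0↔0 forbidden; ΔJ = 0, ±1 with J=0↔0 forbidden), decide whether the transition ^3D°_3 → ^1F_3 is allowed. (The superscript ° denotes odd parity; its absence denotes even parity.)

Parity must change: odd → even — passes.
ΔS = 0: S: 1 → 0 — fails.
ΔL = 0, ±1 (not L=0↔0): L: 2 → 3, ΔL = +1 — passes.
ΔJ = 0, ±1 (not J=0↔0): J: 3 → 3, ΔJ = +0 — passes.
Rule(s) violated: ΔS.

forbidden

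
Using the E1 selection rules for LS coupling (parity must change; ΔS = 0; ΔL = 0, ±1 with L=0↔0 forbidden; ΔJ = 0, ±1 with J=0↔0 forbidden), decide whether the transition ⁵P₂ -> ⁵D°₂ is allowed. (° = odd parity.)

Initial level: S=2, L=1, J=2, parity even. Final level: S=2, L=2, J=2, parity odd.
Parity must change: even → odd — ✓.
ΔS = 0: S: 2 → 2 — ✓.
ΔL = 0, ±1 (not L=0↔0): L: 1 → 2, ΔL = +1 — ✓.
ΔJ = 0, ±1 (not J=0↔0): J: 2 → 2, ΔJ = +0 — ✓.
All four E1 rules are satisfied.

allowed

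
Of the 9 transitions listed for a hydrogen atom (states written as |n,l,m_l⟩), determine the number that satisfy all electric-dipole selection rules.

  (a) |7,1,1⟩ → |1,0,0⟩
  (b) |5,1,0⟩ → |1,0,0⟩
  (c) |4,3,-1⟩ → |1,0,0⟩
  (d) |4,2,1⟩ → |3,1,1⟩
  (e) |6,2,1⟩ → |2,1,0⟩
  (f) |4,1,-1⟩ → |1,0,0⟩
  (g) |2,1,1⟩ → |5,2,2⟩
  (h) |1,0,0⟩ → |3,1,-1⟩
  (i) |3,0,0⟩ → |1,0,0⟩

(a) allowed
(b) allowed
(c) forbidden — Δl = -3 (E1 requires Δl = ±1)
(d) allowed
(e) allowed
(f) allowed
(g) allowed
(h) allowed
(i) forbidden — Δl = +0 (E1 requires Δl = ±1)
Total allowed: 7 of 9.

7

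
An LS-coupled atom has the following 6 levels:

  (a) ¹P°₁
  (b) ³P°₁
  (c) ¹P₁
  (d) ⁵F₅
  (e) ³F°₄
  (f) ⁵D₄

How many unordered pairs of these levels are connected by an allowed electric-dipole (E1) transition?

1

(a)–(b): forbidden (parity, ΔS).
(a)–(c): allowed.
(a)–(d): forbidden (ΔS, ΔL, ΔJ).
(a)–(e): forbidden (parity, ΔS, ΔL, ΔJ).
(a)–(f): forbidden (ΔS, ΔJ).
(b)–(c): forbidden (ΔS).
(b)–(d): forbidden (ΔS, ΔL, ΔJ).
(b)–(e): forbidden (parity, ΔL, ΔJ).
(b)–(f): forbidden (ΔS, ΔJ).
(c)–(d): forbidden (parity, ΔS, ΔL, ΔJ).
(c)–(e): forbidden (ΔS, ΔL, ΔJ).
(c)–(f): forbidden (parity, ΔS, ΔJ).
(d)–(e): forbidden (ΔS).
(d)–(f): forbidden (parity).
(e)–(f): forbidden (ΔS).
Allowed pairs: 1 of 15.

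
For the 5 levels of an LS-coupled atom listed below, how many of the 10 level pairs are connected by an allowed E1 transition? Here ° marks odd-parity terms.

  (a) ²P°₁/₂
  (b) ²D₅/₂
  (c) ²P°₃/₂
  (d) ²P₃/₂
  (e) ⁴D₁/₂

(a)–(b): forbidden (ΔJ).
(a)–(c): forbidden (parity).
(a)–(d): allowed.
(a)–(e): forbidden (ΔS).
(b)–(c): allowed.
(b)–(d): forbidden (parity).
(b)–(e): forbidden (parity, ΔS, ΔJ).
(c)–(d): allowed.
(c)–(e): forbidden (ΔS).
(d)–(e): forbidden (parity, ΔS).
Allowed pairs: 3 of 10.

3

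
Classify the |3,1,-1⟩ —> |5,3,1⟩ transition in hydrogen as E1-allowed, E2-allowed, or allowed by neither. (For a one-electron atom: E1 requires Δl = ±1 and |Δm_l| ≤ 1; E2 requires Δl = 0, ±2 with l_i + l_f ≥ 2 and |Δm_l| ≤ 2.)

Δl = 3 − 1 = +2; l_i + l_f = 4.
Δm_l = +2.
E1 (Δl = ±1, |Δm_l| ≤ 1): not satisfied.
E2 (Δl = 0,±2, l_i+l_f ≥ 2, |Δm_l| ≤ 2): satisfied.

E2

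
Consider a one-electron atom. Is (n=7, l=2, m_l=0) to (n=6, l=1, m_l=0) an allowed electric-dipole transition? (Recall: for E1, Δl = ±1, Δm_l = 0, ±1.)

l: 2 → 1 (Δl = -1). Δl = ±1 ✓.
Δm_l = 0 − (0) = +0. E1 requires Δm_l = 0, ±1: ✓.
All E1 selection rules are satisfied.

allowed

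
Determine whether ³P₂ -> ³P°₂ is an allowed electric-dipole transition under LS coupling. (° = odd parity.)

allowed

Reading off the term symbols: S 1→1, L 1→1, J 2→2, parity even→odd.
Parity must change: even → odd — passes.
ΔL = 0, ±1 (not L=0↔0): L: 1 → 1, ΔL = +0 — passes.
ΔS = 0: S: 1 → 1 — passes.
ΔJ = 0, ±1 (not J=0↔0): J: 2 → 2, ΔJ = +0 — passes.
All four E1 rules are satisfied.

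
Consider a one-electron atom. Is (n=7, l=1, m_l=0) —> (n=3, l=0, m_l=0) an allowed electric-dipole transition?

allowed

Δl = 0 − 1 = -1; the E1 rule Δl = ±1 is satisfied.
m_l: 0 → 0 (Δm_l = +0). |Δm_l| ≤ 1 satisfied.
All E1 selection rules are satisfied.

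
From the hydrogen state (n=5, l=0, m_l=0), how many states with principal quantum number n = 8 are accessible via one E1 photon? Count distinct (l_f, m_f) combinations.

3

E1 requires Δl = ±1, so l_f ∈ {-1, 1}; with 0 ≤ l_f ≤ n_f−1 = 7, the allowed l_f values are {1}.
For l_f = 1: m_f ∈ {m_i−1, m_i, m_i+1} ∩ [−1, 1] = {-1, 0, 1} → 3 states.
Total: 3.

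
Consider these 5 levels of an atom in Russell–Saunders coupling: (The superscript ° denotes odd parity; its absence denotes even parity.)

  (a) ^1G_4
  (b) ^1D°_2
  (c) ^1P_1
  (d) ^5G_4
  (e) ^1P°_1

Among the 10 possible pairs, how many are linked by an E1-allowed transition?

2

(a)–(b): forbidden (ΔL, ΔJ).
(a)–(c): forbidden (parity, ΔL, ΔJ).
(a)–(d): forbidden (parity, ΔS).
(a)–(e): forbidden (ΔL, ΔJ).
(b)–(c): allowed.
(b)–(d): forbidden (ΔS, ΔL, ΔJ).
(b)–(e): forbidden (parity).
(c)–(d): forbidden (parity, ΔS, ΔL, ΔJ).
(c)–(e): allowed.
(d)–(e): forbidden (ΔS, ΔL, ΔJ).
Allowed pairs: 2 of 10.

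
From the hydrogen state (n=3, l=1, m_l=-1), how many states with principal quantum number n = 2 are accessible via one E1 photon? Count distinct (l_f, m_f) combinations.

1

E1 requires Δl = ±1, so l_f ∈ {0, 2}; with 0 ≤ l_f ≤ n_f−1 = 1, the allowed l_f values are {0}.
For l_f = 0: m_f ∈ {m_i−1, m_i, m_i+1} ∩ [−0, 0] = {0} → 1 state.
Total: 1.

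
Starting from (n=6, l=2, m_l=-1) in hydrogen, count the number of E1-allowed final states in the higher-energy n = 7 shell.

E1 requires Δl = ±1, so l_f ∈ {1, 3}; with 0 ≤ l_f ≤ n_f−1 = 6, the allowed l_f values are {1, 3}.
For l_f = 1: m_f ∈ {m_i−1, m_i, m_i+1} ∩ [−1, 1] = {-1, 0} → 2 states.
For l_f = 3: m_f ∈ {m_i−1, m_i, m_i+1} ∩ [−3, 3] = {-2, -1, 0} → 3 states.
Total: 5.

5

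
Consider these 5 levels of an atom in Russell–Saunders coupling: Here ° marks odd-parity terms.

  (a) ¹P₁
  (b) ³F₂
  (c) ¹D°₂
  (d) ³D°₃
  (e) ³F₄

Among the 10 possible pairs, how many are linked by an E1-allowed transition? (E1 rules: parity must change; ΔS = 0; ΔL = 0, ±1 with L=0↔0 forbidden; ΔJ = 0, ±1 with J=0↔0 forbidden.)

(a)–(b): forbidden (parity, ΔS, ΔL).
(a)–(c): allowed.
(a)–(d): forbidden (ΔS, ΔJ).
(a)–(e): forbidden (parity, ΔS, ΔL, ΔJ).
(b)–(c): forbidden (ΔS).
(b)–(d): allowed.
(b)–(e): forbidden (parity, ΔJ).
(c)–(d): forbidden (parity, ΔS).
(c)–(e): forbidden (ΔS, ΔJ).
(d)–(e): allowed.
Allowed pairs: 3 of 10.

3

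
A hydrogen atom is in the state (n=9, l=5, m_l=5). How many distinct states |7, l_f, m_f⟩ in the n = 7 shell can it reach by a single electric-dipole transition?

E1 requires Δl = ±1, so l_f ∈ {4, 6}; with 0 ≤ l_f ≤ n_f−1 = 6, the allowed l_f values are {4, 6}.
For l_f = 4: m_f ∈ {m_i−1, m_i, m_i+1} ∩ [−4, 4] = {4} → 1 state.
For l_f = 6: m_f ∈ {m_i−1, m_i, m_i+1} ∩ [−6, 6] = {4, 5, 6} → 3 states.
Total: 4.

4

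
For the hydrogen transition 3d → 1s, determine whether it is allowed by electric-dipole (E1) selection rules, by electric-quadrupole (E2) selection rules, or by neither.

E2

Δl = 0 − 2 = -2; l_i + l_f = 2.
E1 (Δl = ±1): not satisfied.
E2 (Δl = 0,±2, l_i+l_f ≥ 2): satisfied.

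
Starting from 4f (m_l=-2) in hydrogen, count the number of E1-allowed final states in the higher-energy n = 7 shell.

E1 requires Δl = ±1, so l_f ∈ {2, 4}; with 0 ≤ l_f ≤ n_f−1 = 6, the allowed l_f values are {2, 4}.
For l_f = 2: m_f ∈ {m_i−1, m_i, m_i+1} ∩ [−2, 2] = {-2, -1} → 2 states.
For l_f = 4: m_f ∈ {m_i−1, m_i, m_i+1} ∩ [−4, 4] = {-3, -2, -1} → 3 states.
Total: 5.

5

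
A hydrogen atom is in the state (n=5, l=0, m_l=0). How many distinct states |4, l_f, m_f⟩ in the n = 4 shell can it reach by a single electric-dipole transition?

3

E1 requires Δl = ±1, so l_f ∈ {-1, 1}; with 0 ≤ l_f ≤ n_f−1 = 3, the allowed l_f values are {1}.
For l_f = 1: m_f ∈ {m_i−1, m_i, m_i+1} ∩ [−1, 1] = {-1, 0, 1} → 3 states.
Total: 3.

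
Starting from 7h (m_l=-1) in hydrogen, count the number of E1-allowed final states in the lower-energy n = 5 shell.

3

E1 requires Δl = ±1, so l_f ∈ {4, 6}; with 0 ≤ l_f ≤ n_f−1 = 4, the allowed l_f values are {4}.
For l_f = 4: m_f ∈ {m_i−1, m_i, m_i+1} ∩ [−4, 4] = {-2, -1, 0} → 3 states.
Total: 3.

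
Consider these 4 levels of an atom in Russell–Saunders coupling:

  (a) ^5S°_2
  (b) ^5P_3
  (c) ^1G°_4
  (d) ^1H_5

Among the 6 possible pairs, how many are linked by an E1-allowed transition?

(a)–(b): allowed.
(a)–(c): forbidden (parity, ΔS, ΔL, ΔJ).
(a)–(d): forbidden (ΔS, ΔL, ΔJ).
(b)–(c): forbidden (ΔS, ΔL).
(b)–(d): forbidden (parity, ΔS, ΔL, ΔJ).
(c)–(d): allowed.
Allowed pairs: 2 of 6.

2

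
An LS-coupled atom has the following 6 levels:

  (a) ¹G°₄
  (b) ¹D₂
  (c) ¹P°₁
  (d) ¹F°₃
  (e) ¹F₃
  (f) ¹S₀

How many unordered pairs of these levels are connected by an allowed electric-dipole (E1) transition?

5

(a)–(b): forbidden (ΔL, ΔJ).
(a)–(c): forbidden (parity, ΔL, ΔJ).
(a)–(d): forbidden (parity).
(a)–(e): allowed.
(a)–(f): forbidden (ΔL, ΔJ).
(b)–(c): allowed.
(b)–(d): allowed.
(b)–(e): forbidden (parity).
(b)–(f): forbidden (parity, ΔL, ΔJ).
(c)–(d): forbidden (parity, ΔL, ΔJ).
(c)–(e): forbidden (ΔL, ΔJ).
(c)–(f): allowed.
(d)–(e): allowed.
(d)–(f): forbidden (ΔL, ΔJ).
(e)–(f): forbidden (parity, ΔL, ΔJ).
Allowed pairs: 5 of 15.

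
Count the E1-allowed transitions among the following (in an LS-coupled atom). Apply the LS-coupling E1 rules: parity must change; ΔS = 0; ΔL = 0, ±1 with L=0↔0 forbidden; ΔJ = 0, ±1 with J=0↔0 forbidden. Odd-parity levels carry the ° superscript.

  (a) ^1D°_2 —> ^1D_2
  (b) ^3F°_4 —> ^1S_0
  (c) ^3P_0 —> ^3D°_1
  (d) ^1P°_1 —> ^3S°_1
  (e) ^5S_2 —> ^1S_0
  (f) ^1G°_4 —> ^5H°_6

2

(a) allowed
(b) forbidden (ΔS, ΔL, ΔJ fail)
(c) allowed
(d) forbidden (parity, ΔS fail)
(e) forbidden (parity, ΔS, ΔL, ΔJ fail)
(f) forbidden (parity, ΔS, ΔJ fail)
Total allowed: 2 of 6.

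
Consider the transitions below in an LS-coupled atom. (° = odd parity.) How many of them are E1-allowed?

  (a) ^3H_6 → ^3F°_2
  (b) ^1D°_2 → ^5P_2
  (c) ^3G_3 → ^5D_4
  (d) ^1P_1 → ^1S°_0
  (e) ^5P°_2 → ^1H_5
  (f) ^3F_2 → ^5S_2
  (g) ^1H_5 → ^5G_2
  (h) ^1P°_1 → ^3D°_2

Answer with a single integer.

1

(a) forbidden (ΔL, ΔJ fail)
(b) forbidden (ΔS fails)
(c) forbidden (parity, ΔS, ΔL fail)
(d) allowed
(e) forbidden (ΔS, ΔL, ΔJ fail)
(f) forbidden (parity, ΔS, ΔL fail)
(g) forbidden (parity, ΔS, ΔJ fail)
(h) forbidden (parity, ΔS fail)
Total allowed: 1 of 8.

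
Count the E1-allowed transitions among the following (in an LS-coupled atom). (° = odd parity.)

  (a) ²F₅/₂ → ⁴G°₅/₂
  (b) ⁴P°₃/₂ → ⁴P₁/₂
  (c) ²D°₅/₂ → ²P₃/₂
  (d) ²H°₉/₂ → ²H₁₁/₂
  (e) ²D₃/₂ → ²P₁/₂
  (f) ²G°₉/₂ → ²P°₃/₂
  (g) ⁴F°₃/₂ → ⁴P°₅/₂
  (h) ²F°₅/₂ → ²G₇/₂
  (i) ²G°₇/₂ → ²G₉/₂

(a) forbidden (ΔS fails)
(b) allowed
(c) allowed
(d) allowed
(e) forbidden (parity fails)
(f) forbidden (parity, ΔL, ΔJ fail)
(g) forbidden (parity, ΔL fail)
(h) allowed
(i) allowed
Total allowed: 5 of 9.

5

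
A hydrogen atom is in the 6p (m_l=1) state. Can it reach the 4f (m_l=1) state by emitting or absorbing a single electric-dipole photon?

forbidden

l: 1 → 3 (Δl = +2). Δl = ±1 fails.
Δm_l = 1 − (1) = +0. E1 requires Δm_l = 0, ±1: passes.
The transition is electric-dipole forbidden.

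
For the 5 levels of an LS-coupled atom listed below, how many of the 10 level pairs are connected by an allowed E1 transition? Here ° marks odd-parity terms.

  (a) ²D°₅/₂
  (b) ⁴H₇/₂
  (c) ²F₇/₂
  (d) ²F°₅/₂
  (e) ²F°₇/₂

3

(a)–(b): forbidden (ΔS, ΔL).
(a)–(c): allowed.
(a)–(d): forbidden (parity).
(a)–(e): forbidden (parity).
(b)–(c): forbidden (parity, ΔS, ΔL).
(b)–(d): forbidden (ΔS, ΔL).
(b)–(e): forbidden (ΔS, ΔL).
(c)–(d): allowed.
(c)–(e): allowed.
(d)–(e): forbidden (parity).
Allowed pairs: 3 of 10.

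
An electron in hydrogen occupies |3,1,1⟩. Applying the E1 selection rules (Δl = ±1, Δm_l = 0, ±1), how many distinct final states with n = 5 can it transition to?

E1 requires Δl = ±1, so l_f ∈ {0, 2}; with 0 ≤ l_f ≤ n_f−1 = 4, the allowed l_f values are {0, 2}.
For l_f = 0: m_f ∈ {m_i−1, m_i, m_i+1} ∩ [−0, 0] = {0} → 1 state.
For l_f = 2: m_f ∈ {m_i−1, m_i, m_i+1} ∩ [−2, 2] = {0, 1, 2} → 3 states.
Total: 4.

4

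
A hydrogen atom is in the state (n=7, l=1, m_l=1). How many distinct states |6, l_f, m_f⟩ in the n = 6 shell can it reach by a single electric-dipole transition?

4

E1 requires Δl = ±1, so l_f ∈ {0, 2}; with 0 ≤ l_f ≤ n_f−1 = 5, the allowed l_f values are {0, 2}.
For l_f = 0: m_f ∈ {m_i−1, m_i, m_i+1} ∩ [−0, 0] = {0} → 1 state.
For l_f = 2: m_f ∈ {m_i−1, m_i, m_i+1} ∩ [−2, 2] = {0, 1, 2} → 3 states.
Total: 4.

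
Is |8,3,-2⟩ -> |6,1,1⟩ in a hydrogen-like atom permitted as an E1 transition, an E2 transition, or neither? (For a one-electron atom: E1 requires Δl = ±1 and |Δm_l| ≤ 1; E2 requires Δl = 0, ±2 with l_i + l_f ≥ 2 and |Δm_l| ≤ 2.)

Δl = 1 − 3 = -2; l_i + l_f = 4.
Δm_l = +3.
E1 (Δl = ±1, |Δm_l| ≤ 1): not satisfied.
E2 (Δl = 0,±2, l_i+l_f ≥ 2, |Δm_l| ≤ 2): not satisfied.

neither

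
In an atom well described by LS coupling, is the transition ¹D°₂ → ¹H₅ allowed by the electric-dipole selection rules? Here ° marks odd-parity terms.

forbidden

Initial level: S=0, L=2, J=2, parity odd. Final level: S=0, L=5, J=5, parity even.
ΔS = 0: S: 0 → 0 — satisfied.
Parity must change: odd → even — satisfied.
ΔL = 0, ±1 (not L=0↔0): L: 2 → 5, ΔL = +3 — violated.
ΔJ = 0, ±1 (not J=0↔0): J: 2 → 5, ΔJ = +3 — violated.
Rule(s) violated: ΔL, ΔJ.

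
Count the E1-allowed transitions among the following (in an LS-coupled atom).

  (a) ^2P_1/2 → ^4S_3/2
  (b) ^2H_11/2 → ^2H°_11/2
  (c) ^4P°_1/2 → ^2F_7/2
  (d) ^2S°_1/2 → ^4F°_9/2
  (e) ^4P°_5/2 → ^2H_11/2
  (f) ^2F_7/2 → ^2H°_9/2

(a) forbidden (parity, ΔS fail)
(b) allowed
(c) forbidden (ΔS, ΔL, ΔJ fail)
(d) forbidden (parity, ΔS, ΔL, ΔJ fail)
(e) forbidden (ΔS, ΔL, ΔJ fail)
(f) forbidden (ΔL fails)
Total allowed: 1 of 6.

1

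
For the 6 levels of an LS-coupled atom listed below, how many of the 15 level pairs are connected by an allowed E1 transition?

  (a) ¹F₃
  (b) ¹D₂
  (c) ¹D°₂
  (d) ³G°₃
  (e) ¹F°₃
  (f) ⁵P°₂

4

(a)–(b): forbidden (parity).
(a)–(c): allowed.
(a)–(d): forbidden (ΔS).
(a)–(e): allowed.
(a)–(f): forbidden (ΔS, ΔL).
(b)–(c): allowed.
(b)–(d): forbidden (ΔS, ΔL).
(b)–(e): allowed.
(b)–(f): forbidden (ΔS).
(c)–(d): forbidden (parity, ΔS, ΔL).
(c)–(e): forbidden (parity).
(c)–(f): forbidden (parity, ΔS).
(d)–(e): forbidden (parity, ΔS).
(d)–(f): forbidden (parity, ΔS, ΔL).
(e)–(f): forbidden (parity, ΔS, ΔL).
Allowed pairs: 4 of 15.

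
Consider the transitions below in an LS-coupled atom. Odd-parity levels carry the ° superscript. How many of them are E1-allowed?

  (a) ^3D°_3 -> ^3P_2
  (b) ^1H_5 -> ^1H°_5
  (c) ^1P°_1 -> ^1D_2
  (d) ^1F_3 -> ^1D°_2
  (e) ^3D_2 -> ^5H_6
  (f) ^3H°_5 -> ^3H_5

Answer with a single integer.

5

(a) allowed
(b) allowed
(c) allowed
(d) allowed
(e) forbidden (parity, ΔS, ΔL, ΔJ fail)
(f) allowed
Total allowed: 5 of 6.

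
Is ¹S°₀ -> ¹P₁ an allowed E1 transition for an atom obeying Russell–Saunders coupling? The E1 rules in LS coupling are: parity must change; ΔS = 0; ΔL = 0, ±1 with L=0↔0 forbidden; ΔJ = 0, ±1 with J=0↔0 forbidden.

allowed

Initial level: S=0, L=0, J=0, parity odd. Final level: S=0, L=1, J=1, parity even.
Parity must change: odd → even — ✓.
ΔS = 0: S: 0 → 0 — ✓.
ΔL = 0, ±1 (not L=0↔0): L: 0 → 1, ΔL = +1 — ✓.
ΔJ = 0, ±1 (not J=0↔0): J: 0 → 1, ΔJ = +1 — ✓.
All four E1 rules are satisfied.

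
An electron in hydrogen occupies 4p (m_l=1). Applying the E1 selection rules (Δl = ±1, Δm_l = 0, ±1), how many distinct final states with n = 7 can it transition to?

4

E1 requires Δl = ±1, so l_f ∈ {0, 2}; with 0 ≤ l_f ≤ n_f−1 = 6, the allowed l_f values are {0, 2}.
For l_f = 0: m_f ∈ {m_i−1, m_i, m_i+1} ∩ [−0, 0] = {0} → 1 state.
For l_f = 2: m_f ∈ {m_i−1, m_i, m_i+1} ∩ [−2, 2] = {0, 1, 2} → 3 states.
Total: 4.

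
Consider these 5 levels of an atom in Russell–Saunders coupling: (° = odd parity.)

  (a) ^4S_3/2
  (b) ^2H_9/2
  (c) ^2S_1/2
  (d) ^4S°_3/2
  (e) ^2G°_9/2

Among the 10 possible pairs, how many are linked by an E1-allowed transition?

1

(a)–(b): forbidden (parity, ΔS, ΔL, ΔJ).
(a)–(c): forbidden (parity, ΔS, ΔL).
(a)–(d): forbidden (ΔL).
(a)–(e): forbidden (ΔS, ΔL, ΔJ).
(b)–(c): forbidden (parity, ΔL, ΔJ).
(b)–(d): forbidden (ΔS, ΔL, ΔJ).
(b)–(e): allowed.
(c)–(d): forbidden (ΔS, ΔL).
(c)–(e): forbidden (ΔL, ΔJ).
(d)–(e): forbidden (parity, ΔS, ΔL, ΔJ).
Allowed pairs: 1 of 10.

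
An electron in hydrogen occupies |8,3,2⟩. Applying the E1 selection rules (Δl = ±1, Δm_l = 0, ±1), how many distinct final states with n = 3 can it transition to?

E1 requires Δl = ±1, so l_f ∈ {2, 4}; with 0 ≤ l_f ≤ n_f−1 = 2, the allowed l_f values are {2}.
For l_f = 2: m_f ∈ {m_i−1, m_i, m_i+1} ∩ [−2, 2] = {1, 2} → 2 states.
Total: 2.

2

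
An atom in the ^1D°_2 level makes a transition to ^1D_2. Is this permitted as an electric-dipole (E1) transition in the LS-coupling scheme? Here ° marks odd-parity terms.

Parity must change: odd → even — passes.
ΔS = 0: S: 0 → 0 — passes.
ΔL = 0, ±1 (not L=0↔0): L: 2 → 2, ΔL = +0 — passes.
ΔJ = 0, ±1 (not J=0↔0): J: 2 → 2, ΔJ = +0 — passes.
All four E1 rules are satisfied.

allowed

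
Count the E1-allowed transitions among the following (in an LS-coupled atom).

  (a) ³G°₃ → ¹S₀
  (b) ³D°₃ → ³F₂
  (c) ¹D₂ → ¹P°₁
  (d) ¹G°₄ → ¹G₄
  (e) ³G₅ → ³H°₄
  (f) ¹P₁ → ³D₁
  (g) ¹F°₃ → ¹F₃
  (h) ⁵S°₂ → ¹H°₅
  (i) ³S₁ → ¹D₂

(a) forbidden (ΔS, ΔL, ΔJ fail)
(b) allowed
(c) allowed
(d) allowed
(e) allowed
(f) forbidden (parity, ΔS fail)
(g) allowed
(h) forbidden (parity, ΔS, ΔL, ΔJ fail)
(i) forbidden (parity, ΔS, ΔL fail)
Total allowed: 5 of 9.

5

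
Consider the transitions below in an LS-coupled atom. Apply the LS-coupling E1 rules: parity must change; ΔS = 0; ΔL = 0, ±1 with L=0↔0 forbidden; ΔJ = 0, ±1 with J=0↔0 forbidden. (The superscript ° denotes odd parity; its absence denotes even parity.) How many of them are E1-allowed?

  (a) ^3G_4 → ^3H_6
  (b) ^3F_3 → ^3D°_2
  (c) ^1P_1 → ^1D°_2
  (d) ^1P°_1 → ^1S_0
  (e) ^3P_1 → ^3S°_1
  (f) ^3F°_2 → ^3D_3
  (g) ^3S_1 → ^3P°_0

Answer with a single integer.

(a) forbidden (parity, ΔJ fail)
(b) allowed
(c) allowed
(d) allowed
(e) allowed
(f) allowed
(g) allowed
Total allowed: 6 of 7.

6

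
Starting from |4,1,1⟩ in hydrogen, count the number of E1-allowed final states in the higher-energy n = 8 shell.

E1 requires Δl = ±1, so l_f ∈ {0, 2}; with 0 ≤ l_f ≤ n_f−1 = 7, the allowed l_f values are {0, 2}.
For l_f = 0: m_f ∈ {m_i−1, m_i, m_i+1} ∩ [−0, 0] = {0} → 1 state.
For l_f = 2: m_f ∈ {m_i−1, m_i, m_i+1} ∩ [−2, 2] = {0, 1, 2} → 3 states.
Total: 4.

4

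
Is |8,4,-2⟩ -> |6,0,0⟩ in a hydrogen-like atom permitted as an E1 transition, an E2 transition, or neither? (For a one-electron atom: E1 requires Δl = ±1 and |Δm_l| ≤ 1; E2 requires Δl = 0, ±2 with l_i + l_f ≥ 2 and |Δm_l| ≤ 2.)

neither

Δl = 0 − 4 = -4; l_i + l_f = 4.
Δm_l = +2.
E1 (Δl = ±1, |Δm_l| ≤ 1): not satisfied.
E2 (Δl = 0,±2, l_i+l_f ≥ 2, |Δm_l| ≤ 2): not satisfied.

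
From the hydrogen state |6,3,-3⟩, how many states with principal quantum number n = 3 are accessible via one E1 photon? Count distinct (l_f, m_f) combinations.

1

E1 requires Δl = ±1, so l_f ∈ {2, 4}; with 0 ≤ l_f ≤ n_f−1 = 2, the allowed l_f values are {2}.
For l_f = 2: m_f ∈ {m_i−1, m_i, m_i+1} ∩ [−2, 2] = {-2} → 1 state.
Total: 1.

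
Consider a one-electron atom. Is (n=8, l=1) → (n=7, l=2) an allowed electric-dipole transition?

allowed

Initial l = 1, final l = 2, so Δl = +1. E1 requires Δl = ±1: ok.
All E1 selection rules are satisfied.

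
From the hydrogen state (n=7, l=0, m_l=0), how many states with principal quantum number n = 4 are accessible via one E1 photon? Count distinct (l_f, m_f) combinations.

E1 requires Δl = ±1, so l_f ∈ {-1, 1}; with 0 ≤ l_f ≤ n_f−1 = 3, the allowed l_f values are {1}.
For l_f = 1: m_f ∈ {m_i−1, m_i, m_i+1} ∩ [−1, 1] = {-1, 0, 1} → 3 states.
Total: 3.

3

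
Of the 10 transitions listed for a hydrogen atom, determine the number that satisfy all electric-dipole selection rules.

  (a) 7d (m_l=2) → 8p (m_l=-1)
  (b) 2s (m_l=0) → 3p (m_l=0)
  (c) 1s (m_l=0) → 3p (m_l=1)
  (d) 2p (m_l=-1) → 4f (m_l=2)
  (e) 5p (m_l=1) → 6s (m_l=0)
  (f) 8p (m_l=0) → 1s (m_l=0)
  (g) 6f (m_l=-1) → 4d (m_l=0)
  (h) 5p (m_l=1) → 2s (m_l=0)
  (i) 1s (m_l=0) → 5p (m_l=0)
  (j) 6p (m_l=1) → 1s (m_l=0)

8

(a) forbidden — Δm_l = -3 (E1 requires Δm_l = 0, ±1)
(b) allowed
(c) allowed
(d) forbidden — Δl = +2 (E1 requires Δl = ±1); Δm_l = +3 (E1 requires Δm_l = 0, ±1)
(e) allowed
(f) allowed
(g) allowed
(h) allowed
(i) allowed
(j) allowed
Total allowed: 8 of 10.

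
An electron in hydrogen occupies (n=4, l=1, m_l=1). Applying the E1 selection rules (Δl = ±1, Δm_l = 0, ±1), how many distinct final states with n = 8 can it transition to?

4

E1 requires Δl = ±1, so l_f ∈ {0, 2}; with 0 ≤ l_f ≤ n_f−1 = 7, the allowed l_f values are {0, 2}.
For l_f = 0: m_f ∈ {m_i−1, m_i, m_i+1} ∩ [−0, 0] = {0} → 1 state.
For l_f = 2: m_f ∈ {m_i−1, m_i, m_i+1} ∩ [−2, 2] = {0, 1, 2} → 3 states.
Total: 4.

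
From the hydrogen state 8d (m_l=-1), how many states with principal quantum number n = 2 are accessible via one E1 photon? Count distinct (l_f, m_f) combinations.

2

E1 requires Δl = ±1, so l_f ∈ {1, 3}; with 0 ≤ l_f ≤ n_f−1 = 1, the allowed l_f values are {1}.
For l_f = 1: m_f ∈ {m_i−1, m_i, m_i+1} ∩ [−1, 1] = {-1, 0} → 2 states.
Total: 2.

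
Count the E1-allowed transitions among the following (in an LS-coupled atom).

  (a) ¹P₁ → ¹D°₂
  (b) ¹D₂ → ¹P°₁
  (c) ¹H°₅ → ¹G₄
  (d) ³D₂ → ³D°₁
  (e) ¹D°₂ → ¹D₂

(a) allowed
(b) allowed
(c) allowed
(d) allowed
(e) allowed
Total allowed: 5 of 5.

5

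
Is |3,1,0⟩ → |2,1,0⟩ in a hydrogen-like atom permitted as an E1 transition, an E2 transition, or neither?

E2

Δl = 1 − 1 = +0; l_i + l_f = 2.
Δm_l = +0.
E1 (Δl = ±1, |Δm_l| ≤ 1): not satisfied.
E2 (Δl = 0,±2, l_i+l_f ≥ 2, |Δm_l| ≤ 2): satisfied.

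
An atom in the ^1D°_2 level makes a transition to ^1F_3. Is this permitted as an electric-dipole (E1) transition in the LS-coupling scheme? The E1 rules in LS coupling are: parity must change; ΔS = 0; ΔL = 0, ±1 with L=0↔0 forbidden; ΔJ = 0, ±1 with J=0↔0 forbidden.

ΔL = 0, ±1 (not L=0↔0): L: 2 → 3, ΔL = +1 — ok.
ΔJ = 0, ±1 (not J=0↔0): J: 2 → 3, ΔJ = +1 — ok.
ΔS = 0: S: 0 → 0 — ok.
Parity must change: odd → even — ok.
All four E1 rules are satisfied.

allowed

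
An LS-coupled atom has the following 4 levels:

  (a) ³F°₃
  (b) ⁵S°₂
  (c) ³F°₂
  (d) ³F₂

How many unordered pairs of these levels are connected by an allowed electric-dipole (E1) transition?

(a)–(b): forbidden (parity, ΔS, ΔL).
(a)–(c): forbidden (parity).
(a)–(d): allowed.
(b)–(c): forbidden (parity, ΔS, ΔL).
(b)–(d): forbidden (ΔS, ΔL).
(c)–(d): allowed.
Allowed pairs: 2 of 6.

2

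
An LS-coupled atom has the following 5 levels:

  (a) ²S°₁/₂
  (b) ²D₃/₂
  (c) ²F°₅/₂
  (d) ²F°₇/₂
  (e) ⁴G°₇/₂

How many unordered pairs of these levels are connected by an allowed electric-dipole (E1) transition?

(a)–(b): forbidden (ΔL).
(a)–(c): forbidden (parity, ΔL, ΔJ).
(a)–(d): forbidden (parity, ΔL, ΔJ).
(a)–(e): forbidden (parity, ΔS, ΔL, ΔJ).
(b)–(c): allowed.
(b)–(d): forbidden (ΔJ).
(b)–(e): forbidden (ΔS, ΔL, ΔJ).
(c)–(d): forbidden (parity).
(c)–(e): forbidden (parity, ΔS).
(d)–(e): forbidden (parity, ΔS).
Allowed pairs: 1 of 10.

1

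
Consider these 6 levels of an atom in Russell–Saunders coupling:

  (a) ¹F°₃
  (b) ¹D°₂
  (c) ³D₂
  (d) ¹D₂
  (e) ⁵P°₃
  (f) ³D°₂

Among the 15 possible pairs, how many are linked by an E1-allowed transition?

3

(a)–(b): forbidden (parity).
(a)–(c): forbidden (ΔS).
(a)–(d): allowed.
(a)–(e): forbidden (parity, ΔS, ΔL).
(a)–(f): forbidden (parity, ΔS).
(b)–(c): forbidden (ΔS).
(b)–(d): allowed.
(b)–(e): forbidden (parity, ΔS).
(b)–(f): forbidden (parity, ΔS).
(c)–(d): forbidden (parity, ΔS).
(c)–(e): forbidden (ΔS).
(c)–(f): allowed.
(d)–(e): forbidden (ΔS).
(d)–(f): forbidden (ΔS).
(e)–(f): forbidden (parity, ΔS).
Allowed pairs: 3 of 15.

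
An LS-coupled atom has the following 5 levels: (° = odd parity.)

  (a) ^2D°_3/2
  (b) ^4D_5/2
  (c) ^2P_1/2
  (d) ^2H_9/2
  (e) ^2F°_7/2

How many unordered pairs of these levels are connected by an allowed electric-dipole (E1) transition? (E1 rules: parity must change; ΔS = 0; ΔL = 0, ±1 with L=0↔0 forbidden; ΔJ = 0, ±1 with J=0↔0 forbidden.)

(a)–(b): forbidden (ΔS).
(a)–(c): allowed.
(a)–(d): forbidden (ΔL, ΔJ).
(a)–(e): forbidden (parity, ΔJ).
(b)–(c): forbidden (parity, ΔS, ΔJ).
(b)–(d): forbidden (parity, ΔS, ΔL, ΔJ).
(b)–(e): forbidden (ΔS).
(c)–(d): forbidden (parity, ΔL, ΔJ).
(c)–(e): forbidden (ΔL, ΔJ).
(d)–(e): forbidden (ΔL).
Allowed pairs: 1 of 10.

1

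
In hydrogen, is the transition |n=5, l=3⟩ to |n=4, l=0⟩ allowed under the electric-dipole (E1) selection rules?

forbidden

Δl = 0 − 3 = -3; the E1 rule Δl = ±1 is violated.
The transition is electric-dipole forbidden.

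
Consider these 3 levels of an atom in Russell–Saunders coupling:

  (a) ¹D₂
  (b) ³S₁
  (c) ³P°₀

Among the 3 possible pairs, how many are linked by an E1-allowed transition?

1

(a)–(b): forbidden (parity, ΔS, ΔL).
(a)–(c): forbidden (ΔS, ΔJ).
(b)–(c): allowed.
Allowed pairs: 1 of 3.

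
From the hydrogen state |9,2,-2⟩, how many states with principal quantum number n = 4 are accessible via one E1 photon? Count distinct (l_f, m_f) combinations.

E1 requires Δl = ±1, so l_f ∈ {1, 3}; with 0 ≤ l_f ≤ n_f−1 = 3, the allowed l_f values are {1, 3}.
For l_f = 1: m_f ∈ {m_i−1, m_i, m_i+1} ∩ [−1, 1] = {-1} → 1 state.
For l_f = 3: m_f ∈ {m_i−1, m_i, m_i+1} ∩ [−3, 3] = {-3, -2, -1} → 3 states.
Total: 4.

4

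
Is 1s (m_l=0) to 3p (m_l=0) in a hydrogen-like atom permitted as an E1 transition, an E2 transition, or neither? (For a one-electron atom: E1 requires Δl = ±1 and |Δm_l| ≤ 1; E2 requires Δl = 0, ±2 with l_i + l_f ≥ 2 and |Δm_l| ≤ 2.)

Δl = 1 − 0 = +1; l_i + l_f = 1.
Δm_l = +0.
E1 (Δl = ±1, |Δm_l| ≤ 1): satisfied.
E2 (Δl = 0,±2, l_i+l_f ≥ 2, |Δm_l| ≤ 2): not satisfied.

E1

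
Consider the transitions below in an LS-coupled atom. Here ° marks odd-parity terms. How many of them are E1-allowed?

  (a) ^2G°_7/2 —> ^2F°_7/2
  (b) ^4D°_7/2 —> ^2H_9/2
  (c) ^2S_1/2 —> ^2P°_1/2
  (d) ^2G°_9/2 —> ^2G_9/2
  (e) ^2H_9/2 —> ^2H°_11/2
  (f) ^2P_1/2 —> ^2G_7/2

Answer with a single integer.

3

(a) forbidden (parity fails)
(b) forbidden (ΔS, ΔL fail)
(c) allowed
(d) allowed
(e) allowed
(f) forbidden (parity, ΔL, ΔJ fail)
Total allowed: 3 of 6.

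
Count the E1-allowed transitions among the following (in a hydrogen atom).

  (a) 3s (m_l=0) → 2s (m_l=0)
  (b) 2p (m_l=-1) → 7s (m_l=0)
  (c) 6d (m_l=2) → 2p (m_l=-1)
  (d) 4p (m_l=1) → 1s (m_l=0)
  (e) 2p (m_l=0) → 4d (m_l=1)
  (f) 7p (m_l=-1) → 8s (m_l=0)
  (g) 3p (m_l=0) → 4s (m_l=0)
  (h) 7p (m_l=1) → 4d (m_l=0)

6

(a) forbidden — Δl = +0 (E1 requires Δl = ±1)
(b) allowed
(c) forbidden — Δm_l = -3 (E1 requires Δm_l = 0, ±1)
(d) allowed
(e) allowed
(f) allowed
(g) allowed
(h) allowed
Total allowed: 6 of 8.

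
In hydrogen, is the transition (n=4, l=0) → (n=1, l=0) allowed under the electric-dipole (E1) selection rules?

forbidden

l: 0 → 0 (Δl = +0). Δl = ±1 fails.
The transition is electric-dipole forbidden.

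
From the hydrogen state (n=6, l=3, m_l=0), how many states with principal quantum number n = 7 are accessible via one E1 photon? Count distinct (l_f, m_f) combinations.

E1 requires Δl = ±1, so l_f ∈ {2, 4}; with 0 ≤ l_f ≤ n_f−1 = 6, the allowed l_f values are {2, 4}.
For l_f = 2: m_f ∈ {m_i−1, m_i, m_i+1} ∩ [−2, 2] = {-1, 0, 1} → 3 states.
For l_f = 4: m_f ∈ {m_i−1, m_i, m_i+1} ∩ [−4, 4] = {-1, 0, 1} → 3 states.
Total: 6.

6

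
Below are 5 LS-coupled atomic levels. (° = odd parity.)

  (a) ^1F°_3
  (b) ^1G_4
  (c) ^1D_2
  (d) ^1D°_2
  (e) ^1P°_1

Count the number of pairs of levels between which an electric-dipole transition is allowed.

4

(a)–(b): allowed.
(a)–(c): allowed.
(a)–(d): forbidden (parity).
(a)–(e): forbidden (parity, ΔL, ΔJ).
(b)–(c): forbidden (parity, ΔL, ΔJ).
(b)–(d): forbidden (ΔL, ΔJ).
(b)–(e): forbidden (ΔL, ΔJ).
(c)–(d): allowed.
(c)–(e): allowed.
(d)–(e): forbidden (parity).
Allowed pairs: 4 of 10.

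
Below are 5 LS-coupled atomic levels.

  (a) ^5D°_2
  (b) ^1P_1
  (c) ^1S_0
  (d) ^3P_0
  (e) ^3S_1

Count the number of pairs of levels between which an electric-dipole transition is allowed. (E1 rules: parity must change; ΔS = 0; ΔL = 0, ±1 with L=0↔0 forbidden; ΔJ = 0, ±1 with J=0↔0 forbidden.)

0

(a)–(b): forbidden (ΔS).
(a)–(c): forbidden (ΔS, ΔL, ΔJ).
(a)–(d): forbidden (ΔS, ΔJ).
(a)–(e): forbidden (ΔS, ΔL).
(b)–(c): forbidden (parity).
(b)–(d): forbidden (parity, ΔS).
(b)–(e): forbidden (parity, ΔS).
(c)–(d): forbidden (parity, ΔS, ΔJ).
(c)–(e): forbidden (parity, ΔS, ΔL).
(d)–(e): forbidden (parity).
Allowed pairs: 0 of 10.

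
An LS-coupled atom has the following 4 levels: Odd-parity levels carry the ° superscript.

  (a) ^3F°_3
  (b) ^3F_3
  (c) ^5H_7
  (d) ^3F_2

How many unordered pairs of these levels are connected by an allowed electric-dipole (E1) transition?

(a)–(b): allowed.
(a)–(c): forbidden (ΔS, ΔL, ΔJ).
(a)–(d): allowed.
(b)–(c): forbidden (parity, ΔS, ΔL, ΔJ).
(b)–(d): forbidden (parity).
(c)–(d): forbidden (parity, ΔS, ΔL, ΔJ).
Allowed pairs: 2 of 6.

2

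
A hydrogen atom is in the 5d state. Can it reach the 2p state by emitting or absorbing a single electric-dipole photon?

l: 2 → 1 (Δl = -1). Δl = ±1 satisfied.
All E1 selection rules are satisfied.

allowed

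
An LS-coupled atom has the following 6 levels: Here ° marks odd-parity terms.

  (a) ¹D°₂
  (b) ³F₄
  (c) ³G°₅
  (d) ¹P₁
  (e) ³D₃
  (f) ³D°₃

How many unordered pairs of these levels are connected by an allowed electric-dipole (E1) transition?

(a)–(b): forbidden (ΔS, ΔJ).
(a)–(c): forbidden (parity, ΔS, ΔL, ΔJ).
(a)–(d): allowed.
(a)–(e): forbidden (ΔS).
(a)–(f): forbidden (parity, ΔS).
(b)–(c): allowed.
(b)–(d): forbidden (parity, ΔS, ΔL, ΔJ).
(b)–(e): forbidden (parity).
(b)–(f): allowed.
(c)–(d): forbidden (ΔS, ΔL, ΔJ).
(c)–(e): forbidden (ΔL, ΔJ).
(c)–(f): forbidden (parity, ΔL, ΔJ).
(d)–(e): forbidden (parity, ΔS, ΔJ).
(d)–(f): forbidden (ΔS, ΔJ).
(e)–(f): allowed.
Allowed pairs: 4 of 15.

4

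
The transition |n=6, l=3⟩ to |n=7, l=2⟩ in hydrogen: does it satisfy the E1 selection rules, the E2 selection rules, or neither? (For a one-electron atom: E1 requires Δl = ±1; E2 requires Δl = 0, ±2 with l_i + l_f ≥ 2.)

E1

Δl = 2 − 3 = -1; l_i + l_f = 5.
E1 (Δl = ±1): satisfied.
E2 (Δl = 0,±2, l_i+l_f ≥ 2): not satisfied.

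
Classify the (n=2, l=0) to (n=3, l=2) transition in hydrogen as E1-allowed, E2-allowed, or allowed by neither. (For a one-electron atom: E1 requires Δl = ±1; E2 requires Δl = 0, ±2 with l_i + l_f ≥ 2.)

E2

Δl = 2 − 0 = +2; l_i + l_f = 2.
E1 (Δl = ±1): not satisfied.
E2 (Δl = 0,±2, l_i+l_f ≥ 2): satisfied.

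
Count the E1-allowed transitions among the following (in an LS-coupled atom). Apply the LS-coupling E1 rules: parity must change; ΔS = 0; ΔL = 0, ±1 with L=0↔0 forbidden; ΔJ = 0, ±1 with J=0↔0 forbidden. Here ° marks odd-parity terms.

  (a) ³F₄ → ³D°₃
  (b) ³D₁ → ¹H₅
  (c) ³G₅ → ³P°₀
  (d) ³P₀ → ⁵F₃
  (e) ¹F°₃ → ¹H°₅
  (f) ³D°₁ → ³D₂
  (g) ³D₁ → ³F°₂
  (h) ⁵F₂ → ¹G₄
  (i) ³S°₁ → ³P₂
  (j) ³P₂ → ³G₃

4

(a) allowed
(b) forbidden (parity, ΔS, ΔL, ΔJ fail)
(c) forbidden (ΔL, ΔJ fail)
(d) forbidden (parity, ΔS, ΔL, ΔJ fail)
(e) forbidden (parity, ΔL, ΔJ fail)
(f) allowed
(g) allowed
(h) forbidden (parity, ΔS, ΔJ fail)
(i) allowed
(j) forbidden (parity, ΔL fail)
Total allowed: 4 of 10.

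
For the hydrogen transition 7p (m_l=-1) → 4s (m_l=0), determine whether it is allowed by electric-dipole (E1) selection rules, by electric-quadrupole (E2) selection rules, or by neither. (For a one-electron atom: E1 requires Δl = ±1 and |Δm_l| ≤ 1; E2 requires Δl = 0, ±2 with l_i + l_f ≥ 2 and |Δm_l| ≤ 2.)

Δl = 0 − 1 = -1; l_i + l_f = 1.
Δm_l = +1.
E1 (Δl = ±1, |Δm_l| ≤ 1): satisfied.
E2 (Δl = 0,±2, l_i+l_f ≥ 2, |Δm_l| ≤ 2): not satisfied.

E1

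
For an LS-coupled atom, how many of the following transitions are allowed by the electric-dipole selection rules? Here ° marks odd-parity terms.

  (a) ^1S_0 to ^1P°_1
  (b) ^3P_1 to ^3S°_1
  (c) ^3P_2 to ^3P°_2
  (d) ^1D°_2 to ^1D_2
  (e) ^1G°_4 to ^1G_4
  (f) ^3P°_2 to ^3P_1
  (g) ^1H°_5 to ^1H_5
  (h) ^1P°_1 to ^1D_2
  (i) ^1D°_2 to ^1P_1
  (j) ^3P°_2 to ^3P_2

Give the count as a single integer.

10

(a) allowed
(b) allowed
(c) allowed
(d) allowed
(e) allowed
(f) allowed
(g) allowed
(h) allowed
(i) allowed
(j) allowed
Total allowed: 10 of 10.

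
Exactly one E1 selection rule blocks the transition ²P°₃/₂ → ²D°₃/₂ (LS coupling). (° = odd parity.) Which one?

Reading off the term symbols: S 1/2→1/2, L 1→2, J 3/2→3/2, parity odd→odd.
Parity must change: odd → odd — violated.
ΔS = 0: S: 1/2 → 1/2 — satisfied.
ΔL = 0, ±1 (not L=0↔0): L: 1 → 2, ΔL = +1 — satisfied.
ΔJ = 0, ±1 (not J=0↔0): J: 3/2 → 3/2, ΔJ = +0 — satisfied.

parity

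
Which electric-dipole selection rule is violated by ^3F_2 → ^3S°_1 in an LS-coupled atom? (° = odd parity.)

Parity must change: even → odd — satisfied.
ΔJ = 0, ±1 (not J=0↔0): J: 2 → 1, ΔJ = -1 — satisfied.
ΔL = 0, ±1 (not L=0↔0): L: 3 → 0, ΔL = -3 — violated.
ΔS = 0: S: 1 → 1 — satisfied.

the ΔL = 0, ±1 rule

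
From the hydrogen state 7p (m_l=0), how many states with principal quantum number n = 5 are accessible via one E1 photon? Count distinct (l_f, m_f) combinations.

E1 requires Δl = ±1, so l_f ∈ {0, 2}; with 0 ≤ l_f ≤ n_f−1 = 4, the allowed l_f values are {0, 2}.
For l_f = 0: m_f ∈ {m_i−1, m_i, m_i+1} ∩ [−0, 0] = {0} → 1 state.
For l_f = 2: m_f ∈ {m_i−1, m_i, m_i+1} ∩ [−2, 2] = {-1, 0, 1} → 3 states.
Total: 4.

4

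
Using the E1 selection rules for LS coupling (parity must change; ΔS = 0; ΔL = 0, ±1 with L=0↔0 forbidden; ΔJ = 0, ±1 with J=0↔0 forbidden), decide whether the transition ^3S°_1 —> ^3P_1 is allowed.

Reading off the term symbols: S 1→1, L 0→1, J 1→1, parity odd→even.
Parity must change: odd → even — ✓.
ΔS = 0: S: 1 → 1 — ✓.
ΔL = 0, ±1 (not L=0↔0): L: 0 → 1, ΔL = +1 — ✓.
ΔJ = 0, ±1 (not J=0↔0): J: 1 → 1, ΔJ = +0 — ✓.
All four E1 rules are satisfied.

allowed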